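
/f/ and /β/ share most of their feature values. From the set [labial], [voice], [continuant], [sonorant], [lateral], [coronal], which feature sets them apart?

/f/ is the voiceless labiodental fricative and /β/ is the voiced bilabial fricative. Both are [+labial], [+continuant], [−sonorant], [−lateral], [−coronal]. /f/ is [−voice] while /β/ is [+voice], so the distinguishing feature is [voice].

[voice]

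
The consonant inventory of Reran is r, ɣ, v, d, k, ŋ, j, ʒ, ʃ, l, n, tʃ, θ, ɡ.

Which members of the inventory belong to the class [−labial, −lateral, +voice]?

Checking each segment against [−labial], [−lateral], [+voice]: /r/ (alveolar trill), /ɣ/ (voiced velar fricative), /d/ (voiced alveolar stop), /ŋ/ (velar nasal), /j/ (palatal glide), /ʒ/ (voiced postalveolar fricative), among others, satisfy every feature; every other segment in the inventory fails at least one.

r, ɣ, d, ŋ, j, ʒ, n, ɡ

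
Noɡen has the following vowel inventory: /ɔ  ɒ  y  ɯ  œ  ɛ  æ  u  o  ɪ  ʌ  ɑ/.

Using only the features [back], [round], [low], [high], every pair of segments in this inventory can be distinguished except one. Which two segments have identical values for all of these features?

o, ɔ

/o/ (mid back rounded tense vowel) and /ɔ/ (mid back rounded lax vowel) are both [+back], [+round], [−low], [−high], so none of the listed features separates them. (They do differ in [tense], which is not among the given features.) Every other pair in the inventory differs on at least one listed feature.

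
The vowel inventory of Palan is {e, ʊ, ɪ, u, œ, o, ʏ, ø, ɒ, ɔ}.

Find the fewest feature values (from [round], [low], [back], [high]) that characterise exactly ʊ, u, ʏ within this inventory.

Every target segment is [+high], [+round]; each remaining inventory member fails at least one of these. Each conjunct is needed — [+round] alone would also admit /œ, o, ø, ɒ, …/; [+high] alone would also admit /ɪ/ — and no other single listed feature has exactly this extension, so two is the minimum.

[+high, +round]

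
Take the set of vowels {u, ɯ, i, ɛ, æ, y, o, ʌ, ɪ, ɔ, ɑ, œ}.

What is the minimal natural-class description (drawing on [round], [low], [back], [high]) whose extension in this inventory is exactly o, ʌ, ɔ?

Every target segment is [−high], [−low], [+back]; each remaining inventory member fails at least one of these. Each conjunct is needed — [−low, +back] alone would also admit /u, ɯ/; [−high, +back] alone would also admit /ɑ/; [−high, −low] alone would also admit /ɛ, œ/ — and no other combination of two listed features has exactly this extension, so three is the minimum.

[−high, −low, +back]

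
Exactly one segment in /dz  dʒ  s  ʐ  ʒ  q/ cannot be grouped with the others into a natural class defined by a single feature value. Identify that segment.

q

[strident] (equivalently [coronal], [dorsal]) groups all but one: /s, dʒ, ʒ, ʐ, dz/ share [+strident] while /q/ (voiceless uvular stop) alone is [-strident]. Removing any other segment would not leave a single-feature class that excludes it.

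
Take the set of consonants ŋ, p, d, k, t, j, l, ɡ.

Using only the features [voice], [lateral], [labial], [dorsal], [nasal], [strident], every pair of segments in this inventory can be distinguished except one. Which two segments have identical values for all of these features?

Both /j/ and /ɡ/ are [+voice], [−lateral], [−labial], [+dorsal], [−nasal], [−strident]. Since the list omits [sonorant], [continuant] and [back] — which do distinguish the palatal glide from the voiced velar stop — this pair collapses; all other pairs remain distinct.

j, ɡ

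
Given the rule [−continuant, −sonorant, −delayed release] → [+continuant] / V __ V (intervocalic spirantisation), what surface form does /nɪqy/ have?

/q/ satisfies [−continuant, −sonorant, −delayed release] and sits in V __ V. The [+continuant] counterpart of the voiceless uvular stop is /χ/. Other segments in /nɪqy/ either fail the structural description or are not in the environment, so the surface form is [nɪχy].

[nɪχy]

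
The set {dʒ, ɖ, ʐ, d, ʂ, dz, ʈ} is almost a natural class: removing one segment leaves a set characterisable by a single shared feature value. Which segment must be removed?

dʒ

The remaining segments after removing /dʒ/ share [−distributed]; /dʒ/ (voiced postalveolar affricate) is [+distributed]. For every other candidate removal, the leftover set fails to share any single feature value that the removed segment lacks.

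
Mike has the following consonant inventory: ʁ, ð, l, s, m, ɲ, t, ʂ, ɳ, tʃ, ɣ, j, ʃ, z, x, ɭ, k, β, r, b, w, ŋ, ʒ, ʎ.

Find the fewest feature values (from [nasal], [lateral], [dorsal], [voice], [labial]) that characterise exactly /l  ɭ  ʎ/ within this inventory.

Every target segment is [+lateral] and no other inventory member is, so one feature is enough.

[+lateral]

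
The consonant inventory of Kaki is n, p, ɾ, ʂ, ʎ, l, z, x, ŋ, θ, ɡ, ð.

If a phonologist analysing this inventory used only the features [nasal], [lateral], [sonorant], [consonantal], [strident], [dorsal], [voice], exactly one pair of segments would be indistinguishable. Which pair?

p, θ

/p/ (voiceless bilabial stop) and /θ/ (voiceless dental fricative) are both [-nasal], [-lateral], [-sonorant], [+consonantal], [-strident], [-dorsal], [-voice], so none of the listed features separates them. (They do differ in [continuant], [labial] and [coronal], which are not among the given features.) Every other pair in the inventory differs on at least one listed feature.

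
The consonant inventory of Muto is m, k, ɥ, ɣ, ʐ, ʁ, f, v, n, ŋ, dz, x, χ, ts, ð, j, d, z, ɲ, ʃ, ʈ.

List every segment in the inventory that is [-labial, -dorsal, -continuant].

Among the inventory, the [-labial] segments are /k, ɣ, ʐ, ʁ, n, ŋ, dz, x, χ, ts, ð, j, d, z, ɲ, ʃ, ʈ/.
Intersecting with [-dorsal] gives /ʐ, n, dz, ts, ð, d, z, ʃ, ʈ/.
Then [-continuant] leaves /n, dz, ts, d, ʈ/.

n, dz, ts, d, ʈ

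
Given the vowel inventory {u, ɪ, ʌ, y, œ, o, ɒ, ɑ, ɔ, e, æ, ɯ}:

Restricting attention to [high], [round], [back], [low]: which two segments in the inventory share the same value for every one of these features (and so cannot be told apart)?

/o/ (mid back rounded tense vowel) and /ɔ/ (mid back rounded lax vowel) are both [-high], [+round], [+back], [-low], so none of the listed features separates them. (They do differ in [tense], which is not among the given features.) Every other pair in the inventory differs on at least one listed feature.

o, ɔ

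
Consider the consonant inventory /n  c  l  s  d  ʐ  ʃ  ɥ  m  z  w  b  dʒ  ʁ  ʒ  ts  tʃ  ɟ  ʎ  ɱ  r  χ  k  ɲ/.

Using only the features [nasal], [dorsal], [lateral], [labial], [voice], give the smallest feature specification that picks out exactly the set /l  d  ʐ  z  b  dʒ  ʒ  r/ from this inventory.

The class [+voice], [−nasal], [−dorsal] has exactly /l, d, ʐ, z, b, dʒ, ʒ, r/ as its extension in this inventory. No smaller conjunction from the listed features achieves this: [−nasal, −dorsal] alone would also admit /s, ʃ, ts, tʃ/; [+voice, −dorsal] alone would also admit /n, m, ɱ/; [+voice, −nasal] alone would also admit /ɥ, w, ʁ, ɟ, …/; and checking the remaining two-feature bundles turns up none with this extension.

[+voice, −nasal, −dorsal]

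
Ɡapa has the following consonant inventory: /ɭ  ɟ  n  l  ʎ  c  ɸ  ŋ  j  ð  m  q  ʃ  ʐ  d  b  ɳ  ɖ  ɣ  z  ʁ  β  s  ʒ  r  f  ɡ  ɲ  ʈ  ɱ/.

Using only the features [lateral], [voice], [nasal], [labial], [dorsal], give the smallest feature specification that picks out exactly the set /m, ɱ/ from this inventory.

[+nasal, +labial]

/m, ɱ/ are all [+nasal], [+labial], and no other segment in the inventory matches both values. Dropping any one of them over-generates: [+labial] alone would also admit /ɸ, b, β, f/; [+nasal] alone would also admit /n, ŋ, ɳ, ɲ/. No other single listed feature picks out exactly this set either, so fewer than two features will not do.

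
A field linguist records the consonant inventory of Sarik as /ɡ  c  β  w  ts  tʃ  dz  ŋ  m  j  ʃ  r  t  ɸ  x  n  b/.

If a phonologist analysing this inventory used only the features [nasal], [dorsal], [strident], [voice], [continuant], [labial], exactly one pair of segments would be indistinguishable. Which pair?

On the given features, /tʃ/ and /ts/ have an identical profile: [-nasal], [-dorsal], [+strident], [-voice], [-continuant], [-labial]. No other two segments in the inventory coincide on all 6 features. (They do differ in [anterior] and [distributed], which are not among the given features.)

tʃ, ts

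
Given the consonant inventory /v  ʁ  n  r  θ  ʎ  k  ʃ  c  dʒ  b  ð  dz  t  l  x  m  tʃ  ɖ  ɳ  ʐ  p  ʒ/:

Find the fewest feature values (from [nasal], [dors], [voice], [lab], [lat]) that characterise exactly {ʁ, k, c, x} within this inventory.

The class [−lateral], [+dorsal] has exactly /ʁ, k, c, x/ as its extension in this inventory. No smaller conjunction from the listed features achieves this: [+dorsal] alone would also admit /ʎ/; [−lateral] alone would also admit /v, n, r, θ, …/; and checking the remaining single features turns up none with this extension.

[−lat, +dors]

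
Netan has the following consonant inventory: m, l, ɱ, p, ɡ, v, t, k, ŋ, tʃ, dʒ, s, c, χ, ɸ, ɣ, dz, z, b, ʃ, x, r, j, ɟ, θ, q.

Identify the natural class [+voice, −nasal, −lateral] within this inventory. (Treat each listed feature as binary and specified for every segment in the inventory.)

Eliminate segments failing any feature: /m, ɱ, ŋ/ are [+nasal]; /l/ is [+lateral]; /p, t, k, tʃ, s, c, χ, ɸ, ʃ, x, θ, q/ are [−voice]. The remaining /ɡ, v, dʒ, ɣ, dz, z, b, r, j, ɟ/ satisfy [+voice], [−nasal], [−lateral].

ɡ, v, dʒ, ɣ, dz, z, b, r, j, ɟ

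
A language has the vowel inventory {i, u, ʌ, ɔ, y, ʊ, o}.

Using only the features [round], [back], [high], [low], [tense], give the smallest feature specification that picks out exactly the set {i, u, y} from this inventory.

The class [+high], [+tense] has exactly /i, u, y/ as its extension in this inventory. No smaller conjunction from the listed features achieves this: [+tense] alone would also admit /o/; [+high] alone would also admit /ʊ/; and checking the remaining single features turns up none with this extension.

[+high, +tense]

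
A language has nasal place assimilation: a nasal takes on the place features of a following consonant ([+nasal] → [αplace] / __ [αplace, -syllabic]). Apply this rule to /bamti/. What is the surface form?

/m/ sits before the [+coronal] consonant /t/, so it takes on [+coronal] and surfaces as /n/. The rest of the form is unaffected: [banti].

[banti]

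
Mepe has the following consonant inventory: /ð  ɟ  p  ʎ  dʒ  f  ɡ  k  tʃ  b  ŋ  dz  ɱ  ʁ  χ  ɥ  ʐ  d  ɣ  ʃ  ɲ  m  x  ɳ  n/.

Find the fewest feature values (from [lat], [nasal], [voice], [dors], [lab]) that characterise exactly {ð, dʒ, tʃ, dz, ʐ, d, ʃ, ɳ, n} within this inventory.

[-lab, -dors]

The class [-labial], [-dorsal] has exactly /ð, dʒ, tʃ, dz, ʐ, d, ʃ, ɳ, n/ as its extension in this inventory. No smaller conjunction from the listed features achieves this: [-dorsal] alone would also admit /p, f, b, ɱ, …/; [-labial] alone would also admit /ɟ, ʎ, ɡ, k, …/; and checking the remaining single features turns up none with this extension.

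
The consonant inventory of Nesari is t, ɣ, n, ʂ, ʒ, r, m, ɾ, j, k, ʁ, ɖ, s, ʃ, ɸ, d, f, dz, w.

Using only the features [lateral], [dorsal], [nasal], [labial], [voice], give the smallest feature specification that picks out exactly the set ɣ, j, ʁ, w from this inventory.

[+voice, +dorsal]

/ɣ, j, ʁ, w/ are all [+voice], [+dorsal], and no other segment in the inventory matches both values. Dropping any one of them over-generates: [+dorsal] alone would also admit /k/; [+voice] alone would also admit /n, ʒ, r, m, …/. No other single listed feature picks out exactly this set either, so fewer than two features will not do.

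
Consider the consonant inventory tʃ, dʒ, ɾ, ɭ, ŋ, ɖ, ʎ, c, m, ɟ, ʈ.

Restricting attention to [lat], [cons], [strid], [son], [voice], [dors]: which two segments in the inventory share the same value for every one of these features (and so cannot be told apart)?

ɾ, m

Both /ɾ/ and /m/ are [−lateral], [+consonantal], [−strident], [+sonorant], [+voice], [−dorsal]. Since the list omits [nasal], [labial] and [coronal] — which do distinguish the alveolar tap from the bilabial nasal — this pair collapses; all other pairs remain distinct.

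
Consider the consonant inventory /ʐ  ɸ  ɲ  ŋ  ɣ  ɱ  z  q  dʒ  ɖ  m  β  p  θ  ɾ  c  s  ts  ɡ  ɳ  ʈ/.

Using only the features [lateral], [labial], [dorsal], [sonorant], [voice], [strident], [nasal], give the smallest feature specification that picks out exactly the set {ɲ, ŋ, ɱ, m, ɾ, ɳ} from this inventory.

The target set is precisely the extension of [+sonorant] in this inventory.

[+sonorant]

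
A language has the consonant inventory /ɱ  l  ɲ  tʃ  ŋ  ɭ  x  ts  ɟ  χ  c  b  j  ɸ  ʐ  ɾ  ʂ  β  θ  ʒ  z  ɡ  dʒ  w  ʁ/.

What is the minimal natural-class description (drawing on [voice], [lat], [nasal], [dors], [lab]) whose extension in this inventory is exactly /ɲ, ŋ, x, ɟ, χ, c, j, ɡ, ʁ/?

/ɲ, ŋ, x, ɟ, χ, c, j, ɡ, ʁ/ are all [−labial], [+dorsal], and no other segment in the inventory matches both values. Dropping any one of them over-generates: [+dorsal] alone would also admit /w/; [−labial] alone would also admit /l, tʃ, ɭ, ts, …/. No other single listed feature picks out exactly this set either, so fewer than two features will not do.

[−lab, +dors]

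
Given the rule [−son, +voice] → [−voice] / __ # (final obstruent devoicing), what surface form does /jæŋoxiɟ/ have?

The only segment in the rule's environment that also matches [−son, +voice] is /ɟ/. Applying [−voice] turns the voiced palatal stop into /c/ (voiceless palatal stop), giving [jæŋoxic].

[jæŋoxic]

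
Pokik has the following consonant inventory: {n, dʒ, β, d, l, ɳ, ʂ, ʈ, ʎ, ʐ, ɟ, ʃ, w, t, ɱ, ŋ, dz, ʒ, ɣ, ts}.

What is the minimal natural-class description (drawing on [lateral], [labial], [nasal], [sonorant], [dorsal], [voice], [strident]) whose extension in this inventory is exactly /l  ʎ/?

[+lateral]

/l, ʎ/ are exactly the [+lateral] segments in the inventory, so a single feature suffices.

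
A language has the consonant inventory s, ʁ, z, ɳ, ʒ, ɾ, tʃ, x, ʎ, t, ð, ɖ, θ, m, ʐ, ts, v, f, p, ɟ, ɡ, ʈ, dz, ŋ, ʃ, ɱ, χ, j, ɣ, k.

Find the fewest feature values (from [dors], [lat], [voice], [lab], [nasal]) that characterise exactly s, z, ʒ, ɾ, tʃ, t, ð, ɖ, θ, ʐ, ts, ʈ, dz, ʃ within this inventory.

The class [−nasal], [−labial], [−dorsal] has exactly /s, z, ʒ, ɾ, tʃ, t, ð, ɖ, θ, ʐ, ts, ʈ, dz, ʃ/ as its extension in this inventory. No smaller conjunction from the listed features achieves this: [−labial, −dorsal] alone would also admit /ɳ/; [−nasal, −dorsal] alone would also admit /v, f, p/; [−nasal, −labial] alone would also admit /ʁ, x, ʎ, ɟ, …/; and checking the remaining two-feature bundles turns up none with this extension.

[−nasal, −lab, −dors]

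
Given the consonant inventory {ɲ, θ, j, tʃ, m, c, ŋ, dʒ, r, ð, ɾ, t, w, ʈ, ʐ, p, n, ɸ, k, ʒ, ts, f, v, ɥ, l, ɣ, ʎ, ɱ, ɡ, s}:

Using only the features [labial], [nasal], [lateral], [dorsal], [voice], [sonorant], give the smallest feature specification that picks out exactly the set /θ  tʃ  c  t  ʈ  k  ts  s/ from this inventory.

Every target segment is [−voice], [−labial]; each remaining inventory member fails at least one of these. Each conjunct is needed — [−labial] alone would also admit /ɲ, j, ŋ, dʒ, …/; [−voice] alone would also admit /p, ɸ, f/ — and no other single listed feature has exactly this extension, so two is the minimum.

[−voice, −labial]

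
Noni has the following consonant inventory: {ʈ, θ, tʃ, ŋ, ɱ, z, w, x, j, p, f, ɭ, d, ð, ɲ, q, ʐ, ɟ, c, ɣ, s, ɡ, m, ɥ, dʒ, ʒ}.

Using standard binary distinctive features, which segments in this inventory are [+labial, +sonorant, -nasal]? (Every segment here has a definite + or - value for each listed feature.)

w, ɥ

The [+labial] segments are /ɱ, w, p, f, m, ɥ/.
Among these, [+sonorant] gives /ɱ, w, m, ɥ/.
Then [-nasal] leaves /w, ɥ/.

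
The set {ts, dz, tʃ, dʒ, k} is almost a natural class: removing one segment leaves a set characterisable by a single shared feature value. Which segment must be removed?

k

The remaining segments after removing /k/ share [+delayed release]; /k/ (voiceless velar stop) is [-delayed release]. For every other candidate removal, the leftover set fails to share any single feature value that the removed segment lacks.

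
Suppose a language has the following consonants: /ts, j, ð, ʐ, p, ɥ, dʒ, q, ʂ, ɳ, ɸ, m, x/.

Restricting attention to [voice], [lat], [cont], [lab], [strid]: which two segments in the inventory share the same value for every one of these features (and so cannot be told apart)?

ð, j

On the given features, /ð/ and /j/ have an identical profile: [+voice], [−lateral], [+continuant], [−labial], [−strident]. No other two segments in the inventory coincide on all 5 features. (They do differ in [sonorant] and [dorsal], which are not among the given features.)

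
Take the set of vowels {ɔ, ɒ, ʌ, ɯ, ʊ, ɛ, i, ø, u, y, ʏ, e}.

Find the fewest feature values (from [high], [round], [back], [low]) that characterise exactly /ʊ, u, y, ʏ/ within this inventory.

[+high, +round]

The class [+high], [+round] has exactly /ʊ, u, y, ʏ/ as its extension in this inventory. No smaller conjunction from the listed features achieves this: [+round] alone would also admit /ɔ, ɒ, ø/; [+high] alone would also admit /ɯ, i/; and checking the remaining single features turns up none with this extension.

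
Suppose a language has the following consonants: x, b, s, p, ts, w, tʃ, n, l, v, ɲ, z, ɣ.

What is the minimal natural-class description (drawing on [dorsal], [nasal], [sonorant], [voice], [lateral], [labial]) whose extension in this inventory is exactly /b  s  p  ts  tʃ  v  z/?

[−sonorant, −dorsal]

Every target segment is [−sonorant], [−dorsal]; each remaining inventory member fails at least one of these. Each conjunct is needed — [−dorsal] alone would also admit /n, l/; [−sonorant] alone would also admit /x, ɣ/ — and no other single listed feature has exactly this extension, so two is the minimum.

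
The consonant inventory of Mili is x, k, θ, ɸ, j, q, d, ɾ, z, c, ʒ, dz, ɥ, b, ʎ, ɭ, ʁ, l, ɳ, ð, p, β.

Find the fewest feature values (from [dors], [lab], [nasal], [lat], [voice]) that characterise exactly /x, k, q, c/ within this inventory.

The class [-voice], [+dorsal] has exactly /x, k, q, c/ as its extension in this inventory. No smaller conjunction from the listed features achieves this: [+dorsal] alone would also admit /j, ɥ, ʎ, ʁ/; [-voice] alone would also admit /θ, ɸ, p/; and checking the remaining single features turns up none with this extension.

[-voice, +dors]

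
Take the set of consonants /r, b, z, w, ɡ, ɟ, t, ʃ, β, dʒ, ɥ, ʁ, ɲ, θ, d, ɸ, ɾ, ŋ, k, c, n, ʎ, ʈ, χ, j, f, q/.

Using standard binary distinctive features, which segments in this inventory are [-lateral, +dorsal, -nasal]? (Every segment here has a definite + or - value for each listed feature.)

w, ɡ, ɟ, ɥ, ʁ, k, c, χ, j, q

Eliminate segments failing any feature: /r, b, z, t, ʃ, β, dʒ, θ, d, ɸ, ɾ, n, ʈ, f/ are [-dorsal]; /ɲ, ŋ/ are [+nasal]; /ʎ/ is [+lateral]. The remaining /w, ɡ, ɟ, ɥ, ʁ, k, c, χ, j, q/ satisfy [-lateral], [+dorsal], [-nasal].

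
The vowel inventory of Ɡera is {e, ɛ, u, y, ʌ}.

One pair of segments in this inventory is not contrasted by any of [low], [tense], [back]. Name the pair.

Both /e/ and /y/ are [−low], [+tense], [−back]. Since the list omits [labial], [round] and [high] — which do distinguish the mid front unrounded tense vowel from the high front rounded tense vowel — this pair collapses; all other pairs remain distinct.

e, y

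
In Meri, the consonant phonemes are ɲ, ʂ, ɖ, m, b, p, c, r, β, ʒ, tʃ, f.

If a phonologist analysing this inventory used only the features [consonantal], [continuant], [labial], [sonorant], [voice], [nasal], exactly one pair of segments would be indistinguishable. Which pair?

On the given features, /c/ and /tʃ/ have an identical profile: [+consonantal], [-continuant], [-labial], [-sonorant], [-voice], [-nasal]. No other two segments in the inventory coincide on all 6 features. (They do differ in [strident], [delayed release] and [dorsal], which are not among the given features.)

c, tʃ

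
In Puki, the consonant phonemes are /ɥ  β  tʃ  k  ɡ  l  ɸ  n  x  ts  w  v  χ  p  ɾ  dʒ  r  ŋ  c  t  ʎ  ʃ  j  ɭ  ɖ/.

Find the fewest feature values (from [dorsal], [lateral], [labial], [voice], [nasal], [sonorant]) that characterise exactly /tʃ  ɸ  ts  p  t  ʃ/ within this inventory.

/tʃ, ɸ, ts, p, t, ʃ/ are all [−voice], [−dorsal], and no other segment in the inventory matches both values. Dropping any one of them over-generates: [−dorsal] alone would also admit /β, l, n, v, …/; [−voice] alone would also admit /k, x, χ, c/. No other single listed feature picks out exactly this set either, so fewer than two features will not do.

[−voice, −dorsal]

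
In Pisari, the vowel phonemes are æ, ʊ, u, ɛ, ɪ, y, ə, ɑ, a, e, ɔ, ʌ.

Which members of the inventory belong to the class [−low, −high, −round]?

Checking each segment against [−low], [−high], [−round]: /ɛ/ (mid front unrounded lax vowel), /ə/ (mid central vowel (schwa)), /e/ (mid front unrounded tense vowel), /ʌ/ (mid back unrounded lax vowel) satisfy every feature; every other segment in the inventory fails at least one.

ɛ, ə, e, ʌ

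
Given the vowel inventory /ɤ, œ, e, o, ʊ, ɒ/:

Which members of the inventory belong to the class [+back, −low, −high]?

ɤ, o

First, the [+back] segments are /ɤ, o, ʊ, ɒ/.
Among these, [−low] gives /ɤ, o, ʊ/.
Intersecting with [−high] leaves /ɤ, o/.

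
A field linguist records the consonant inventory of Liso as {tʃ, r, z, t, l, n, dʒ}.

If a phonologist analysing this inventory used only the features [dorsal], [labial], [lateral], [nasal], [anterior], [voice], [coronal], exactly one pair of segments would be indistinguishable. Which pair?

r, z

/r/ (alveolar trill) and /z/ (voiced alveolar fricative) are both [−dorsal], [−labial], [−lateral], [−nasal], [+anterior], [+voice], [+coronal], so none of the listed features separates them. (They do differ in [sonorant] and [strident], which are not among the given features.) Every other pair in the inventory differs on at least one listed feature.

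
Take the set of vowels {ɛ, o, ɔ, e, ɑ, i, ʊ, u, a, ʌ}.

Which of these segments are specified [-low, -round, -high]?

Among the inventory, the [-low] segments are /ɛ, o, ɔ, e, i, ʊ, u, ʌ/.
Among these, [-round] gives /ɛ, e, i, ʌ/.
Intersecting with [-high] leaves /ɛ, e, ʌ/.

ɛ, e, ʌ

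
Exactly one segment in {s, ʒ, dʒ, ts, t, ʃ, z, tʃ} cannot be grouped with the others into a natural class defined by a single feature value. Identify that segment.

[strident] groups all but one: /tʃ, ts, ʃ, z, s, dʒ, ʒ/ share [+strident] while /t/ (voiceless alveolar stop) alone is [−strident]. Removing any other segment would not leave a single-feature class that excludes it.

t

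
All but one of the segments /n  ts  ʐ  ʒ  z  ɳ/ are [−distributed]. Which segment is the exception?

Every segment except /ʒ/ is [−distributed]. /ʒ/ (voiced postalveolar fricative) is [+distributed], so it is the exception.

ʒ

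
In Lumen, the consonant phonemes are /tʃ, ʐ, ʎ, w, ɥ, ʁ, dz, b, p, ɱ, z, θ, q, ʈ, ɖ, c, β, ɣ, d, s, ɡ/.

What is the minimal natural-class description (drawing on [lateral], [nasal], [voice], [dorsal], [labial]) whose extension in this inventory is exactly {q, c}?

[−voice, +dorsal]

/q, c/ are all [−voice], [+dorsal], and no other segment in the inventory matches both values. Dropping any one of them over-generates: [+dorsal] alone would also admit /ʎ, w, ɥ, ʁ, …/; [−voice] alone would also admit /tʃ, p, θ, ʈ, …/. No other single listed feature picks out exactly this set either, so fewer than two features will not do.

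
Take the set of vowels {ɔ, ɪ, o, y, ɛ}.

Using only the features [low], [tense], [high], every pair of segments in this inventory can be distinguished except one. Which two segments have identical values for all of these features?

ɛ, ɔ

Both /ɛ/ and /ɔ/ are [-low], [-tense], [-high]. Since the list omits [labial], [round] and [back] — which do distinguish the mid front unrounded lax vowel from the mid back rounded lax vowel — this pair collapses; all other pairs remain distinct.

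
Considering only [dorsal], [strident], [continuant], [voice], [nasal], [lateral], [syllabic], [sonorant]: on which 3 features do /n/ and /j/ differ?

[nasal], [continuant], [dorsal]

The two segments share [−strident], [+voice], [−lateral], [−syllabic], [+sonorant]. The only features from the list on which they differ: /n/ is [+nasal] while /j/ is [−nasal]; /n/ is [−continuant] while /j/ is [+continuant]; /n/ is [−dorsal] while /j/ is [+dorsal].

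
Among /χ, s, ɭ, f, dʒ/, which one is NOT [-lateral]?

/ɭ/ is the retroflex lateral approximant, which is [+lateral]; the rest — /χ, dʒ, s, f/ — are [-lateral].

ɭ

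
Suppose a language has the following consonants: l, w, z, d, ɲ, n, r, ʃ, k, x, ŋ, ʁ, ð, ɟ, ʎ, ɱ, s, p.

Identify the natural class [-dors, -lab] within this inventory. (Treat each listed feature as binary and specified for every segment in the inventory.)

l, z, d, n, r, ʃ, ð, s

Eliminate segments failing any feature: /w, ɲ, k, x, ŋ, ʁ, ɟ, ʎ/ are [+dorsal]; /ɱ, p/ are [+labial]. The remaining /l, z, d, n, r, ʃ, ð, s/ satisfy [-dorsal], [-labial].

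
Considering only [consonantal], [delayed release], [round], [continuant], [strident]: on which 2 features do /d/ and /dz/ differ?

[strident], [delayed release]

/d/ is the voiced alveolar stop and /dz/ is the voiced alveolar affricate. Both are [+consonantal], [−round], [−continuant]. /d/ is [−strident] while /dz/ is [+strident]; /d/ is [−delayed release] while /dz/ is [+delayed release], so the distinguishing features are [strident], [delayed release].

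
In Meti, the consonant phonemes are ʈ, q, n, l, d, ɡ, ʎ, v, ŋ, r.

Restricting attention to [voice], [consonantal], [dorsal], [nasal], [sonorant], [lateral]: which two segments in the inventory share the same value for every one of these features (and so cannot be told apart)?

On the given features, /v/ and /d/ have an identical profile: [+voice], [+consonantal], [−dorsal], [−nasal], [−sonorant], [−lateral]. No other two segments in the inventory coincide on all 6 features. (They do differ in [continuant], [labial] and [coronal], which are not among the given features.)

v, d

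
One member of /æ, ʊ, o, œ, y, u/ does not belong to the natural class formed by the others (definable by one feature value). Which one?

/œ, o, u, y, ʊ/ are all [+round], but /æ/ (low front unrounded vowel) is [-round]. No other single segment can be removed to leave a set sharing one feature value that the removed segment lacks, so /æ/ is the odd one out.

æ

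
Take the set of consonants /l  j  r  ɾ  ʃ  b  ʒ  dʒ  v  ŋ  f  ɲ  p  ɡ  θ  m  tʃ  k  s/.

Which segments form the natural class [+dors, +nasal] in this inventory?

ŋ, ɲ

First, the [+dorsal] segments are /j, ŋ, ɲ, ɡ, k/.
Among these, [+nasal] leaves /ŋ, ɲ/.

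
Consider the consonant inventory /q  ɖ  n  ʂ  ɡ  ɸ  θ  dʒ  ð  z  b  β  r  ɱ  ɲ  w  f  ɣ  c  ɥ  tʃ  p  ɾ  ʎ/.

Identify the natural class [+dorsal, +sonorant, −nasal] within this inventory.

Checking each segment against [+dorsal], [+sonorant], [−nasal]: /w/ (labial-velar glide), /ɥ/ (labial-palatal glide), /ʎ/ (palatal lateral approximant) satisfy every feature; every other segment in the inventory fails at least one.

w, ɥ, ʎ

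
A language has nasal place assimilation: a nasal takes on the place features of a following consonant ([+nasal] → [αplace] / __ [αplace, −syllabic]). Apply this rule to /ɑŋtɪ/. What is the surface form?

[ɑntɪ]

In /ɑŋtɪ/, the nasal /ŋ/ precedes /t/, which is [+coronal]. The nasal assimilates in place, becoming the [+coronal] nasal /n/. The surface form is [ɑntɪ].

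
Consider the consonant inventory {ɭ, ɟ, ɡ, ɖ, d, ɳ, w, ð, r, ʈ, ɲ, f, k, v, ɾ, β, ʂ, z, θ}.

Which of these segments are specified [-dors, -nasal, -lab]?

ɭ, ɖ, d, ð, r, ʈ, ɾ, ʂ, z, θ

The [-dorsal] segments are /ɭ, ɖ, d, ɳ, ð, r, ʈ, f, v, ɾ, β, ʂ, z, θ/.
Among these, [-nasal] gives /ɭ, ɖ, d, ð, r, ʈ, f, v, ɾ, β, ʂ, z, θ/.
Then [-labial] leaves /ɭ, ɖ, d, ð, r, ʈ, ɾ, ʂ, z, θ/.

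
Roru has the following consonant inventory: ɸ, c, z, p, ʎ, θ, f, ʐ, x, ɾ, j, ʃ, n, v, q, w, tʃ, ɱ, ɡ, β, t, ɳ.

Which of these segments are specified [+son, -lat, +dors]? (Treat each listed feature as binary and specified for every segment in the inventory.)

j, w

Eliminate segments failing any feature: /ɸ, c, z, p, θ, f, ʐ, x, ʃ, v, q, tʃ, ɡ, β, t/ are [-sonorant]; /ʎ/ is [+lateral]; /ɾ, n, ɱ, ɳ/ are [-dorsal]. The remaining /j, w/ satisfy [+sonorant], [-lateral], [+dorsal].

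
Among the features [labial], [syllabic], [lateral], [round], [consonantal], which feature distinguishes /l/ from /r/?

[lateral]

/l/ is the alveolar lateral approximant and /r/ is the alveolar trill. Both are [-labial], [-syllabic], [-round], [+consonantal]. /l/ is [+lateral] while /r/ is [-lateral], so the distinguishing feature is [lateral].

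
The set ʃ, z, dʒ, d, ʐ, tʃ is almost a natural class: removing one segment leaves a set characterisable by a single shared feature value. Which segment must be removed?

[strident] groups all but one: /dʒ, z, ʃ, ʐ, tʃ/ share [+strident] while /d/ (voiced alveolar stop) alone is [−strident]. Removing any other segment would not leave a single-feature class that excludes it.

d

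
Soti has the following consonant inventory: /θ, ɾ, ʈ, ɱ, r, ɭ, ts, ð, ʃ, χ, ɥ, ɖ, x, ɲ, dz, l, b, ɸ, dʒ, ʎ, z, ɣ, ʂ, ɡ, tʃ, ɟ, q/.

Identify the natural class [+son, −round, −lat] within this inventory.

Eliminate segments failing any feature: /θ, ʈ, ts, ð, ʃ, χ, ɖ, x, dz, b, ɸ, dʒ, z, ɣ, ʂ, ɡ, tʃ, ɟ, q/ are [−sonorant]; /ɭ, l, ʎ/ are [+lateral]; /ɥ/ is [+round]. The remaining /ɾ, ɱ, r, ɲ/ satisfy [+sonorant], [−round], [−lateral].

ɾ, ɱ, r, ɲ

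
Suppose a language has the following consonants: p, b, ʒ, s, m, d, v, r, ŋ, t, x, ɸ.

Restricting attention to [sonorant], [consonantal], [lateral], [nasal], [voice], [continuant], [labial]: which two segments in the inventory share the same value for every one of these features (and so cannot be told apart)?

x, s

/x/ (voiceless velar fricative) and /s/ (voiceless alveolar fricative) are both [−sonorant], [+consonantal], [−lateral], [−nasal], [−voice], [+continuant], [−labial], so none of the listed features separates them. (They do differ in [strident], [coronal] and [dorsal], which are not among the given features.) Every other pair in the inventory differs on at least one listed feature.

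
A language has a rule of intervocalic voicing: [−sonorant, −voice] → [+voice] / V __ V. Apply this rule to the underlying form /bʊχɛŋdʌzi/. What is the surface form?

The only segment in the rule's environment that also matches [−sonorant, −voice] is /χ/. Applying [+voice] turns the voiceless uvular fricative into /ʁ/ (voiced uvular fricative), giving [bʊʁɛŋdʌzi].

[bʊʁɛŋdʌzi]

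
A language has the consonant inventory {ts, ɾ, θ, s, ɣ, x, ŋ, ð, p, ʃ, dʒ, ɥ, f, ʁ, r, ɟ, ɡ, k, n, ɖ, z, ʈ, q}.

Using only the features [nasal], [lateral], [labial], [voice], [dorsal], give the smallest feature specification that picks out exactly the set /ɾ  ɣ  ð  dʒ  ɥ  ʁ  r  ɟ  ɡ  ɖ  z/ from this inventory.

[+voice, −nasal]

The class [+voice], [−nasal] has exactly /ɾ, ɣ, ð, dʒ, ɥ, ʁ, r, ɟ, ɡ, ɖ, z/ as its extension in this inventory. No smaller conjunction from the listed features achieves this: [−nasal] alone would also admit /ts, θ, s, x, …/; [+voice] alone would also admit /ŋ, n/; and checking the remaining single features turns up none with this extension.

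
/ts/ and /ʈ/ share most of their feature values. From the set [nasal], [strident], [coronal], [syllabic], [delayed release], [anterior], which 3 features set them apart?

[strident], [delayed release], [anterior]

/ts/ is the voiceless alveolar affricate and /ʈ/ is the voiceless retroflex stop. Both are [−nasal], [+coronal], [−syllabic]. /ts/ is [+strident] while /ʈ/ is [−strident]; /ts/ is [+delayed release] while /ʈ/ is [−delayed release]; /ts/ is [+anterior] while /ʈ/ is [−anterior], so the distinguishing features are [strident], [delayed release], [anterior].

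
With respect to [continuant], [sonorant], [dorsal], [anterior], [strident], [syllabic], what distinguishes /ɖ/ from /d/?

/ɖ/ is the voiced retroflex stop and /d/ is the voiced alveolar stop. Both are [−continuant], [−sonorant], [−dorsal], [−strident], [−syllabic]. /ɖ/ is [−anterior] while /d/ is [+anterior], so the distinguishing feature is [anterior].

[anterior]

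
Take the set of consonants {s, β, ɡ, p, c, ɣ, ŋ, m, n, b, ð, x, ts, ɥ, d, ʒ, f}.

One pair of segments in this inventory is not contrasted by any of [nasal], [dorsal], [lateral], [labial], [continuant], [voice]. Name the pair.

ð, ʒ

Both /ð/ and /ʒ/ are [−nasal], [−dorsal], [−lateral], [−labial], [+continuant], [+voice]. Since the list omits [strident] and [anterior] — which do distinguish the voiced dental fricative from the voiced postalveolar fricative — this pair collapses; all other pairs remain distinct.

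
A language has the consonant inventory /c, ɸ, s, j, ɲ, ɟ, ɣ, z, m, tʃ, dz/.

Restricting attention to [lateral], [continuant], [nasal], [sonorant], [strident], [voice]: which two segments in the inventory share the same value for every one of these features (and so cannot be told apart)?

On the given features, /m/ and /ɲ/ have an identical profile: [-lateral], [-continuant], [+nasal], [+sonorant], [-strident], [+voice]. No other two segments in the inventory coincide on all 6 features. (They do differ in [labial] and [dorsal], which are not among the given features.)

m, ɲ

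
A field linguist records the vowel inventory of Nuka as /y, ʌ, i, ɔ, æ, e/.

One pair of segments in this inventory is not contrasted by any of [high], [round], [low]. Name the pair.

Both /e/ and /ʌ/ are [-high], [-round], [-low]. Since the list omits [back] and [tense] — which do distinguish the mid front unrounded tense vowel from the mid back unrounded lax vowel — this pair collapses; all other pairs remain distinct.

e, ʌ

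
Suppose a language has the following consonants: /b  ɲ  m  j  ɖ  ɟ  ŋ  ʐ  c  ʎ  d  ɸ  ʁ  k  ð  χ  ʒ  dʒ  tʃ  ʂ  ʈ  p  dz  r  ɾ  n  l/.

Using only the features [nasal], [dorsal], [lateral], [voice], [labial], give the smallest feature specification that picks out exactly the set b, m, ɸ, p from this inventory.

[+labial]

/b, m, ɸ, p/ are exactly the [+labial] segments in the inventory, so a single feature suffices.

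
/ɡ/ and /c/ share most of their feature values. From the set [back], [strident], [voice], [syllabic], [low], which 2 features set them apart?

/ɡ/ is the voiced velar stop and /c/ is the voiceless palatal stop. Both are [−strident], [−syllabic], [−low]. /ɡ/ is [+voice] while /c/ is [−voice]; /ɡ/ is [+back] while /c/ is [−back], so the distinguishing features are [voice], [back].

[voice], [back]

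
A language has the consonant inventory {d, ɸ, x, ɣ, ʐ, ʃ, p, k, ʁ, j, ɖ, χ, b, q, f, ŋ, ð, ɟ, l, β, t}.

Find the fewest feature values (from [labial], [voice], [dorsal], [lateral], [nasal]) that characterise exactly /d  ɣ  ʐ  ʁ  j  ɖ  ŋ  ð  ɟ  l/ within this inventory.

The class [+voice], [−labial] has exactly /d, ɣ, ʐ, ʁ, j, ɖ, ŋ, ð, ɟ, l/ as its extension in this inventory. No smaller conjunction from the listed features achieves this: [−labial] alone would also admit /x, ʃ, k, χ, …/; [+voice] alone would also admit /b, β/; and checking the remaining single features turns up none with this extension.

[+voice, −labial]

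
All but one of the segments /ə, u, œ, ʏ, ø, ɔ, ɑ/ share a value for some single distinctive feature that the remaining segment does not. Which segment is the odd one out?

ɑ

The remaining segments after removing /ɑ/ share [-low]; /ɑ/ (low back unrounded vowel) is [+low]. For every other candidate removal, the leftover set fails to share any single feature value that the removed segment lacks.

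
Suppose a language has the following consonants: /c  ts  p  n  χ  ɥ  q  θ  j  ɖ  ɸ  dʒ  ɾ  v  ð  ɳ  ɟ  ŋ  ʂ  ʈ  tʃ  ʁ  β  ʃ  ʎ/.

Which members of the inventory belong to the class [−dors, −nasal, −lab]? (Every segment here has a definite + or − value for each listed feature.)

ts, θ, ɖ, dʒ, ɾ, ð, ʂ, ʈ, tʃ, ʃ

Checking each segment against [−dorsal], [−nasal], [−labial]: /ts/ (voiceless alveolar affricate), /θ/ (voiceless dental fricative), /ɖ/ (voiced retroflex stop), /dʒ/ (voiced postalveolar affricate), /ɾ/ (alveolar tap), /ð/ (voiced dental fricative), among others, satisfy every feature; every other segment in the inventory fails at least one.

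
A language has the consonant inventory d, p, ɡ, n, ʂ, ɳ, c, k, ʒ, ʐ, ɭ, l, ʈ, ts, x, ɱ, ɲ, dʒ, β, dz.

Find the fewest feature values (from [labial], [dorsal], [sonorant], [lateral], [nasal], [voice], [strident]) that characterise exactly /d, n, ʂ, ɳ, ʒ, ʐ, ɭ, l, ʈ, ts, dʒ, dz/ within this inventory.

/d, n, ʂ, ɳ, ʒ, ʐ, ɭ, l, ʈ, ts, dʒ, dz/ are all [−labial], [−dorsal], and no other segment in the inventory matches both values. Dropping any one of them over-generates: [−dorsal] alone would also admit /p, ɱ, β/; [−labial] alone would also admit /ɡ, c, k, x, …/. No other single listed feature picks out exactly this set either, so fewer than two features will not do.

[−labial, −dorsal]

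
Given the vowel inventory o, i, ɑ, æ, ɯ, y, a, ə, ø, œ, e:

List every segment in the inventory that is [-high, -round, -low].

First, the [-high] segments are /o, ɑ, æ, a, ə, ø, œ, e/.
Among these, [-round] gives /ɑ, æ, a, ə, e/.
Of those, [-low] leaves /ə, e/.

ə, e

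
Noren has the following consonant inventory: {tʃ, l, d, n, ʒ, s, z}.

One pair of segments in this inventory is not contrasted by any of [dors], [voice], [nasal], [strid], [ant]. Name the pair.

d, l

On the given features, /d/ and /l/ have an identical profile: [−dorsal], [+voice], [−nasal], [−strident], [+anterior]. No other two segments in the inventory coincide on all 5 features. (They do differ in [sonorant] and [lateral], which are not among the given features.)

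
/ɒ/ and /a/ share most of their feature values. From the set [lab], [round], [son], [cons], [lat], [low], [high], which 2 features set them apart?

/ɒ/ (low back rounded vowel) and /a/ (low unrounded vowel) agree on [+sonorant], [−consonantal], [−lateral], [+low], [−high]. They differ on [labial] (/ɒ/ [+], /a/ [−]), [round] (/ɒ/ [+], /a/ [−]).

[labial], [round]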